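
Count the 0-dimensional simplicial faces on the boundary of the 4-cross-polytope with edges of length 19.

f_0(4-orthoplex) = 2^1 · (4 choose 1) = 8.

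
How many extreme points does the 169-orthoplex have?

The 169-dimensional cross-polytope has 2n = 2·169 = 338 vertices.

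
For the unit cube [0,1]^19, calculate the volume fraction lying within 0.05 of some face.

1 - (1 - 2·0.05)^19 = 1 - 0.9^19 ≈ 0.864915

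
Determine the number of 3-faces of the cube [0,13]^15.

f_3(15-cube) = (15 choose 3) · 2^12 = 1863680.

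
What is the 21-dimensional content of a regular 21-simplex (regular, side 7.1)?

V = (7.1^21 / 21!) · √((21+1) / 2^21) ≈ 4.76955e-05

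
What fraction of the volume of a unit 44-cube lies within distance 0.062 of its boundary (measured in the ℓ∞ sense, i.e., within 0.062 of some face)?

Shell fraction = 1 - (1-0.124)^44 ≈ 0.997048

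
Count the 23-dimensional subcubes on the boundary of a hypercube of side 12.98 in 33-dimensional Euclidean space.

Choose 23 of 33 axes to span the face (C(33,23) = 92561040 ways), then fix each of the remaining 10 coordinates at one of its two extreme values (2^10 = 1024 ways): 92561040·1024 = 94782504960.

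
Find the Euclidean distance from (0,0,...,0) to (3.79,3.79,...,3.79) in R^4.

||(3.79,3.79,...,3.79)|| = √(4)·3.79 = 7.58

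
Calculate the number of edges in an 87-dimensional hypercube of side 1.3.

An n-cube has n·2^(n-1) edges. With n = 87: 87·77371252455336267181195264 = 6731298963614255244763987968.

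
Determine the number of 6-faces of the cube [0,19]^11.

Number of 6-faces = C(11,6) · 2^(11-6) = 462 · 32 = 14784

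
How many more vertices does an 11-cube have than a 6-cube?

The 11-cube has 2^11 = 2048 vertices. The 6-cube has 2^6 = 64 vertices. Difference: 2048 - 64 = 1984.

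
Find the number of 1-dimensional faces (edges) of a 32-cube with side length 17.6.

Number of 1-faces = C(32,1)·2^(32-1) = 32·2147483648 = 68719476736.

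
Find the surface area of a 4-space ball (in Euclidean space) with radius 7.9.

|∂B_4(7.9)| ≈ 9732.2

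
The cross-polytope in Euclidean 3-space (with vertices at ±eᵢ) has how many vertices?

An n-cross-polytope has 2n vertices; here n = 3, giving 6.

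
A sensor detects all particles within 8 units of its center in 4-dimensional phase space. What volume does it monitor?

V_4(8) = π^(4/2) · (8)^4 / Γ(4/2 + 1) = 2048·π^2 ≈ 20212.9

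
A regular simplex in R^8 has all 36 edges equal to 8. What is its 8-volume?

V_8 = √(9) · 8^8 / (8! · 2^(8/2)) ≈ 78.019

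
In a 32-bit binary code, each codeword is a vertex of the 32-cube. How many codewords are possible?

Number of vertices = 2^32 = 4294967296.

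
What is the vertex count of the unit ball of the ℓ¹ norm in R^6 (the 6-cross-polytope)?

Number of vertices = 2n = 12.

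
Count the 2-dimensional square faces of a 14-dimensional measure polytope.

An n-cube has C(n,k)·2^(n-k) k-faces. Here C(14,2)·2^12 = 91·4096 = 372736.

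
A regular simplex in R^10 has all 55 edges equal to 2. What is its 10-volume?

Volume = 2^10 · √(11/2^10) / 10! ≈ 2.92471e-05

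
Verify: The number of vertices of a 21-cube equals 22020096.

False. The 21-cube has 2^21 = 2097152 vertices.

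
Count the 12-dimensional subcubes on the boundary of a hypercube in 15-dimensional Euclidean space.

Number of 12-faces = C(15,12) · 2^(15-12) = 455 · 8 = 3640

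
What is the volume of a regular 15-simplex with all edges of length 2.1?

For a regular n-simplex with edge a, V = (a^n / n!)·√((n+1)/2^n). With a=2.1, n=15: V ≈ 1.15113e-09.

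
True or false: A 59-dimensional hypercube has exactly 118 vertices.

False. The 59-cube has 2^59 = 576460752303423488 vertices.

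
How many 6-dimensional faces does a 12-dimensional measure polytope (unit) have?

f_6(12-cube) = (12 choose 6) · 2^6 = 59136.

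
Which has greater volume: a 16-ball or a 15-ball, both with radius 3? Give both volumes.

V_16(3) ≈ 1.01302e+07. V_15(3) ≈ 5.47329e+06. The 16-ball is larger.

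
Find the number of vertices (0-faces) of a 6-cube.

Number of 0-faces = C(6,0) · 2^(6-0) = 1 · 64 = 64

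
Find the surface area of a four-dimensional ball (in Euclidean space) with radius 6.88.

S_4(6.88) = 2·π^(4/2)·(6.88)^3 / Γ(4/2) ≈ 6428.28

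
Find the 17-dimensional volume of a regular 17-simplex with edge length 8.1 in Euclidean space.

V_17 = √(18) · 8.1^17 / (17! · 2^(17/2)) ≈ 0.0916343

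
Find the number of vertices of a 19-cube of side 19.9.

The 19-cube has 2^19 = 524288 vertices.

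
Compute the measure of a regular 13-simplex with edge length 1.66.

For a regular n-simplex with edge a, V = (a^n / n!)·√((n+1)/2^n). With a=1.66, n=13: V ≈ 4.82496e-09.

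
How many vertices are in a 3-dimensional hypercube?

An n-cube has C(n,k)·2^(n-k) k-faces. Here C(3,0)·2^3 = 1·8 = 8.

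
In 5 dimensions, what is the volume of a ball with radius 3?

The n-ball volume is π^(n/2)·r^n/Γ(n/2+1). With n=5, r=3: V = 648·π^2/5 ≈ 1279.1.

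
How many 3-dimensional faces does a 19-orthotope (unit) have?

An n-cube has C(n,k)·2^(n-k) k-faces. Here C(19,3)·2^16 = 969·65536 = 63504384.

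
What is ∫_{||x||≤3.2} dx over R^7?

V_7(3.2) = π^(7/2) · (3.2)^7 / Γ(7/2 + 1) ≈ 16234.2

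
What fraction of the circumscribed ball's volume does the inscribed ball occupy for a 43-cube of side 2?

V_in/V_out = n^(-n/2) = 43^(-43/2) ≈ 7.59326e-36.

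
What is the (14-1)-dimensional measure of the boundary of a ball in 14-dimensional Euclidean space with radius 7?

S_14(7) = 2·π^(14/2)·(7)^13 / Γ(14/2) = 96889010407·π^7/360 ≈ 8.1287e+11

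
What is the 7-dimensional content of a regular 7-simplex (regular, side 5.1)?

For a regular n-simplex with edge a, V = (a^n / n!)·√((n+1)/2^n). With a=5.1, n=7: V ≈ 4.45144.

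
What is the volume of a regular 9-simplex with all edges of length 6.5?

Volume = 6.5^9 · √(10/2^9) / 9! ≈ 7.97668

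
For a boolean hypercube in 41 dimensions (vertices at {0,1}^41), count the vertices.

An n-cube has 2^n vertices; for n = 41 that is 2^41 = 2199023255552.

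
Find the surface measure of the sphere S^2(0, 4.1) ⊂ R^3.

|∂B_3(4.1)| = 4πr² = 4π·(4.1)² ≈ 211.241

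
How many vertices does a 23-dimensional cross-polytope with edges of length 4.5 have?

The vertices are ±e_1, ..., ±e_23, so there are 2·23 = 46.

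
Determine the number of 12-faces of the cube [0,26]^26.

An n-cube has C(n,k)·2^(n-k) k-faces. Here C(26,12)·2^14 = 9657700·16384 = 158231756800.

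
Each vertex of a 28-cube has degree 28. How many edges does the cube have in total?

Each of the 2^28 = 268435456 vertices has degree 28; total edges = 28·2^28/2 = 3758096384.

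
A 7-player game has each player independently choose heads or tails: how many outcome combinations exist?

Number of vertices = 2^7 = 128.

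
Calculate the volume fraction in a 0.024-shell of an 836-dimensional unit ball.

Shell fraction = 1 - (1-0.024)^836 ≈ 0.9999999985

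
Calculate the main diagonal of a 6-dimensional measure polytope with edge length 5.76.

Diagonal = √6 · 5.76 ≈ 14.1091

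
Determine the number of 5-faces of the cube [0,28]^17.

An n-cube has C(n,k)·2^(n-k) k-faces. Here C(17,5)·2^12 = 6188·4096 = 25346048.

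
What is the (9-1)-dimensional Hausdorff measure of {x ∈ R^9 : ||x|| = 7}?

|∂B_9(7)| = 26353376·π^4/15 ≈ 1.71137e+08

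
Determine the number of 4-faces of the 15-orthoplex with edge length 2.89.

An n-cross-polytope has 2^(k+1)·C(n,k+1) k-faces. Here 2^5·C(15,5) = 32·3003 = 96096.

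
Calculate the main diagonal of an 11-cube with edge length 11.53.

The space diagonal of an n-cube of side s is s√n. Here 11.53·√11 ≈ 38.2407.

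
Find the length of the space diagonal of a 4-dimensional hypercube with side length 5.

The space diagonal of an n-cube of side s is s√n. Here 5·√4 = 10.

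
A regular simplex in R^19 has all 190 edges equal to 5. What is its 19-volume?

V_19 = √(20) · 5^19 / (19! · 2^(19/2)) ≈ 9.68424e-07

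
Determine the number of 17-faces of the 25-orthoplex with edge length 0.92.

Number of 17-faces = 2^(17+1) · C(25,17+1) = 262144 · 480700 = 126012620800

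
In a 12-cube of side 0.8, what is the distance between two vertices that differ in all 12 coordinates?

The space diagonal of an n-cube of side s is s√n. Here 0.8·√12 ≈ 2.77128.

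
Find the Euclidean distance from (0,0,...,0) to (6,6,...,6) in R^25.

d = √(6² + 6² + ... + 6²) [25 terms] = √(25·6²) = 6√25 = 30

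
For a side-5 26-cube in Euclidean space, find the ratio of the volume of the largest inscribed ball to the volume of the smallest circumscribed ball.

V_in / V_out = (r_in/r_out)^26 = (1/√26)^26 = 26^(-26/2) ≈ 4.03038e-19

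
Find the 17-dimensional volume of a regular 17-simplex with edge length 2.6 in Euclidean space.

For a regular n-simplex with edge a, V = (a^n / n!)·√((n+1)/2^n). With a=2.6, n=17: V ≈ 3.73559e-10.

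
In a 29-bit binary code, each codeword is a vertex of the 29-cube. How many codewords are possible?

The 29-cube has 2^29 = 536870912 vertices.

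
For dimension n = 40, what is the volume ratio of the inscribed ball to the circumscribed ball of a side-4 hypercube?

Volume scales as r^n, and r_in/r_out = 1/√40, giving (1/√40)^40 ≈ 9.09495e-33.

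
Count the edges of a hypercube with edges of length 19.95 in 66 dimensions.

An n-cube has n·2^(n-1) edges. With n = 66: 66·36893488147419103232 = 2434970217729660813312.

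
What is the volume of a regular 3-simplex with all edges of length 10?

Volume = (√2/12) · 10³ = 117.851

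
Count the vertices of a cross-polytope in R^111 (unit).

An n-cross-polytope has 2n vertices; here n = 111, giving 222.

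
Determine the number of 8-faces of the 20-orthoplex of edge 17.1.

Number of 8-faces = 2^(8+1) · C(20,8+1) = 512 · 167960 = 85995520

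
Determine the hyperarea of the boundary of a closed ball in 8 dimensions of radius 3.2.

S_8(3.2) = 2·π^(8/2)·(3.2)^7 / Γ(8/2) ≈ 111565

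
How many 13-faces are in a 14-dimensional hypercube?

f_13(14-cube) = (14 choose 13) · 2^1 = 28.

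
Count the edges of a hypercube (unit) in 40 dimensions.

Number of 1-faces = C(40,1)·2^(40-1) = 40·549755813888 = 21990232555520.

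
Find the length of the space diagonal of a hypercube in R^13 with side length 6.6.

||(6.6,6.6,...,6.6)|| = √(13)·6.6 ≈ 23.7966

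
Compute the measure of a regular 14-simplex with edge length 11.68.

V_14 = √(15) · 11.68^14 / (14! · 2^(14/2)) ≈ 305.23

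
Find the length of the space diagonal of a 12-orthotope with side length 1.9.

The space diagonal of an n-cube of side s is s√n. Here 1.9·√12 ≈ 6.58179.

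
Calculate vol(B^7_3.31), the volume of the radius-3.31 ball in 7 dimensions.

Volume = π^{7/2}·(3.31)^7/Γ(9/2) ≈ 20567.3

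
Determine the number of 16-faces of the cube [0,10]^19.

Number of 16-faces = C(19,16) · 2^(19-16) = 969 · 8 = 7752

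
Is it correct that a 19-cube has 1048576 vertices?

False. The 19-cube has 2^19 = 524288 vertices.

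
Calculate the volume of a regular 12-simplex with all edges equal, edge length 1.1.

Volume = 1.1^12 · √(13/2^12) / 12! ≈ 3.69119e-10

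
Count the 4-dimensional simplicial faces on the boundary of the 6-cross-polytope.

An n-cross-polytope has 2^(k+1)·C(n,k+1) k-faces. Here 2^5·C(6,5) = 32·6 = 192.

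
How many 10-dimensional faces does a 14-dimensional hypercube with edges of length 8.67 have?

Number of 10-faces = C(14,10) · 2^(14-10) = 1001 · 16 = 16016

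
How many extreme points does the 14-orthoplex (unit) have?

The 14-dimensional cross-polytope has 2n = 2·14 = 28 vertices.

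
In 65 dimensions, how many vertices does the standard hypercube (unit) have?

An n-cube has 2^n vertices; for n = 65 that is 2^65 = 36893488147419103232.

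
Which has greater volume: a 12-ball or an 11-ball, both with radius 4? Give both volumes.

V_12(4) ≈ 2.2402e+07. V_11(4) ≈ 7.9025e+06. The 12-ball is larger.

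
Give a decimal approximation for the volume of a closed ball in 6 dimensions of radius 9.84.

Volume = π^{6/2}·(9.84)^6/Γ(4) ≈ 4.69104e+06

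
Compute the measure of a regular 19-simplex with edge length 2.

V_19 = √(20) · 2^19 / (19! · 2^(19/2)) ≈ 2.66198e-14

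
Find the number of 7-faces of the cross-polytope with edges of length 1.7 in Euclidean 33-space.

f_7(33-orthoplex) = 2^8 · (33 choose 8) = 3554343936.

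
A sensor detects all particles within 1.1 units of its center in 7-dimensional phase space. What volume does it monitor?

Volume = π^{7/2}·(1.1)^7/Γ(9/2) ≈ 9.20723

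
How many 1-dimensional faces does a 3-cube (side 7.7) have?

Choose 1 of 3 axes to span the face (C(3,1) = 3 ways), then fix each of the remaining 2 coordinates at one of its two extreme values (2^2 = 4 ways): 3·4 = 12.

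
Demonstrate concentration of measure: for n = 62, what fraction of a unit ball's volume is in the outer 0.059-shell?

1 - (1-0.059)^62 ≈ 0.976956 ≈ 97.70%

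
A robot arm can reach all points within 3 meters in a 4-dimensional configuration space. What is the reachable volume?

V = 81·π^2/2 ≈ 399.719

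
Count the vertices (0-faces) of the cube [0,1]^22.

The 22-cube has 2^22 = 4194304 vertices.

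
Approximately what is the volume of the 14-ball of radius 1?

Volume = π^{14/2}·(1)^14/Γ(8) = π^7/5040 ≈ 0.599265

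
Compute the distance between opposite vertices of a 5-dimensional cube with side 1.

d = √(1² + 1² + ... + 1²) [5 terms] = √(5·1²) = 1√5 ≈ 2.23607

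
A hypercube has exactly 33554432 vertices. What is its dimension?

2^n = 33554432 ⇒ n = log_2(33554432) = 25.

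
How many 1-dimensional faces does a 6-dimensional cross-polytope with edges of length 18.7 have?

f_1(6-orthoplex) = 2^2 · (6 choose 2) = 60.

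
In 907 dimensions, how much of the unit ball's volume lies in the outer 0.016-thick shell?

Shell fraction = 1 - (1-0.016)^907 ≈ 0.9999995568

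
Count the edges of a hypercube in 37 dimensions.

An n-cube has n·2^(n-1) edges. With n = 37: 37·68719476736 = 2542620639232.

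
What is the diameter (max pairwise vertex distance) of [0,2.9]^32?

The space diagonal of an n-cube of side s is s√n. Here 2.9·√32 ≈ 16.4049.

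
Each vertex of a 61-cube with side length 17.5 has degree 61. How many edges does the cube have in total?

Each of the 2^61 = 2305843009213693952 vertices has degree 61; total edges = 61·2^61/2 = 70328211781017665536.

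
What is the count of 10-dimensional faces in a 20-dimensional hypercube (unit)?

Choose 10 of 20 axes to span the face (C(20,10) = 184756 ways), then fix each of the remaining 10 coordinates at one of its two extreme values (2^10 = 1024 ways): 184756·1024 = 189190144.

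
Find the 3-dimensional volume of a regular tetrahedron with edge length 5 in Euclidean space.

Volume = (√2/12) · 5³ = 14.7314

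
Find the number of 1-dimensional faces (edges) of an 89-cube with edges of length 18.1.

Number of 1-faces = C(89,1)·2^(89-1) = 89·309485009821345068724781056 = 27544165874099711116505513984.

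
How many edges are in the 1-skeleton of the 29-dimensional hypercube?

An n-cube has n·2^(n-1) edges. With n = 29: 29·268435456 = 7784628224.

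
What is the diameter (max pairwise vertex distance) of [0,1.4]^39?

Diagonal = √39 · 1.4 ≈ 8.743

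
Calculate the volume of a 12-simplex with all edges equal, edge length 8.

For a regular n-simplex with edge a, V = (a^n / n!)·√((n+1)/2^n). With a=8, n=12: V ≈ 8.08229.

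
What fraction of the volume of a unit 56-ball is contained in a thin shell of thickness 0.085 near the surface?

V(inner)/V(outer) = ((1-0.085)/1)^56 ≈ 0.006912, so the shell fraction is 0.993088.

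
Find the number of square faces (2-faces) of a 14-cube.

An n-cube has C(n,k)·2^(n-k) k-faces. Here C(14,2)·2^12 = 91·4096 = 372736.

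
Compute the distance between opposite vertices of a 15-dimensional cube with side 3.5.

The space diagonal of an n-cube of side s is s√n. Here 3.5·√15 ≈ 13.5554.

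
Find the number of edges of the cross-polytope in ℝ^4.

Each 1-face is the convex hull of 2 vertices, one chosen as ±e_i from each of 2 distinct axes: 2^2·C(4,2) = 24.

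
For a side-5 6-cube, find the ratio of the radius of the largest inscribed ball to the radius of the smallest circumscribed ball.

r_in = 5/2 (half the side); r_out = 5√6/2 (half the diagonal). Ratio = 1/√6 ≈ 0.408248.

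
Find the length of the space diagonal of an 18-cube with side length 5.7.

d = √(5.7² + 5.7² + ... + 5.7²) [18 terms] = √(18·5.7²) = 5.7√18 ≈ 24.1831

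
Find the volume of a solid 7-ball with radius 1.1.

V_7(1.1) = π^(7/2) · (1.1)^7 / Γ(7/2 + 1) ≈ 9.20723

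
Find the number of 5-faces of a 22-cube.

Number of 5-faces = C(22,5) · 2^(22-5) = 26334 · 131072 = 3451650048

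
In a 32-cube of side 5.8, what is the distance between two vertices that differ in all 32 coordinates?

||(5.8,5.8,...,5.8)|| = √(32)·5.8 ≈ 32.8098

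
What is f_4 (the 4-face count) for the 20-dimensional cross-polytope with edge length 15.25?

Number of 4-faces = 2^(4+1) · C(20,4+1) = 32 · 15504 = 496128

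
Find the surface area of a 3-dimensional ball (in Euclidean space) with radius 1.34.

The surface area of an n-ball is 2π^(n/2) r^(n-1) / Γ(n/2). For n=3, r=1.34: 4πr² = 4π·(1.34)² ≈ 22.5642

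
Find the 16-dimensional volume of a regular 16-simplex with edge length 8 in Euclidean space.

V_16 = √(17) · 8^16 / (16! · 2^(16/2)) ≈ 0.216673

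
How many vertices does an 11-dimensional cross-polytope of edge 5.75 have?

An n-cross-polytope has 2n vertices; here n = 11, giving 22.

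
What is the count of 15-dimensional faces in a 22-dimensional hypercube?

f_15(22-cube) = (22 choose 15) · 2^7 = 21829632.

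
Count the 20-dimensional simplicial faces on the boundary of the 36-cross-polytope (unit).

f_20(36-orthoplex) = 2^21 · (36 choose 21) = 11676737989509120.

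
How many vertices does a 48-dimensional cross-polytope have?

The vertices are ±e_1, ..., ±e_48, so there are 2·48 = 96.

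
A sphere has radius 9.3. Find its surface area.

S_3(9.3) = 2·π^(3/2)·(9.3)^2 / Γ(3/2) = 4πr² = 4π·(9.3)² ≈ 1086.87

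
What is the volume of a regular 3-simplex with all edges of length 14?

Volume = (√2/12) · 14³ = 323.384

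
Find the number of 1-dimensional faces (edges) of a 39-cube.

An n-cube has n·2^(n-1) edges. With n = 39: 39·274877906944 = 10720238370816.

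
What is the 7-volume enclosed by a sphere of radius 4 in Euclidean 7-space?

V_7(4) = π^(7/2) · (4)^7 / Γ(7/2 + 1) = 262144·π^3/105 ≈ 77410.6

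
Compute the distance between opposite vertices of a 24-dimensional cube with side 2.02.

The space diagonal of an n-cube of side s is s√n. Here 2.02·√24 ≈ 9.89594.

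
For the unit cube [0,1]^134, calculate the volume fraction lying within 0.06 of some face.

1 - (1 - 2·0.06)^134 = 1 - 0.88^134 ≈ 0.9999999636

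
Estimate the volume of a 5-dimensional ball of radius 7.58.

The n-ball volume is π^(n/2)·r^n/Γ(n/2+1). With n=5, r=7.58: V ≈ 131718.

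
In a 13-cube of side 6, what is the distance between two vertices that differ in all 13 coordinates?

||(6,6,...,6)|| = √(13)·6 ≈ 21.6333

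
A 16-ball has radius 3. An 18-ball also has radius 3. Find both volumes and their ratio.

V_16(3) ≈ 1.01302e+07. V_18(3) ≈ 3.1825e+07. Ratio V_16/V_18 ≈ 0.3183.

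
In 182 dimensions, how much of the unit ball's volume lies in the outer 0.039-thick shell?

Shell fraction = 1 - (1-0.039)^182 ≈ 0.999283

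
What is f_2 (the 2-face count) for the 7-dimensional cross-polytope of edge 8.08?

Number of 2-faces = 2^(2+1) · C(7,2+1) = 8 · 35 = 280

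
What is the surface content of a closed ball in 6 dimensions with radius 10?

S = n·V_n(r)/r = 6·V_6(10)/10 (volume-to-surface relation), giving 100000·π^3 ≈ 3.10063e+06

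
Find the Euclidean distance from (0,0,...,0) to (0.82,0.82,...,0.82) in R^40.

d = √(0.82² + 0.82² + ... + 0.82²) [40 terms] = √(40·0.82²) = 0.82√40 ≈ 5.18614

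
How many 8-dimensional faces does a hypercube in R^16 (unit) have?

An n-cube has C(n,k)·2^(n-k) k-faces. Here C(16,8)·2^8 = 12870·256 = 3294720.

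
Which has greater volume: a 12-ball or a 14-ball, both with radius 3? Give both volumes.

V_12(3) ≈ 709613. V_14(3) ≈ 2.86626e+06. The 14-ball is larger.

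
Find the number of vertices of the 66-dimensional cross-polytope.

The vertices are ±e_1, ..., ±e_66, so there are 2·66 = 132.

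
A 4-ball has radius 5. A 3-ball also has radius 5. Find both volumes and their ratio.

V_4(5) ≈ 3084.25. V_3(5) ≈ 523.599. Ratio V_4/V_3 ≈ 5.89.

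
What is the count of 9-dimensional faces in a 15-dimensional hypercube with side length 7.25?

Number of 9-faces = C(15,9) · 2^(15-9) = 5005 · 64 = 320320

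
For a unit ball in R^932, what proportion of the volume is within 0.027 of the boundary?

1 - (1-0.027)^932 ≈ 1 - 8.34e-12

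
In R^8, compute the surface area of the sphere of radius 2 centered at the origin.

S = n·V_n(r)/r = 8·V_8(2)/2 (volume-to-surface relation), giving 128·π^4/3 ≈ 4156.12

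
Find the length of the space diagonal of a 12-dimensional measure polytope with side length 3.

||(3,3,...,3)|| = √(12)·3 ≈ 10.3923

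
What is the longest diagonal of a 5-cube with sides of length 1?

d = √(1² + 1² + ... + 1²) [5 terms] = √(5·1²) = 1√5 ≈ 2.23607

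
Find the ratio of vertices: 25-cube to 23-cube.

The 25-cube has 2^25 = 33554432 vertices. The 23-cube has 2^23 = 8388608 vertices. Ratio: 33554432/8388608 = 4.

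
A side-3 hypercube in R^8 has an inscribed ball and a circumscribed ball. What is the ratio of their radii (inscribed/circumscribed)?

r_in / r_out = (3/2) / (3√8/2) = 1/√8 ≈ 0.353553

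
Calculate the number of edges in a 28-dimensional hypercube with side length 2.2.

An n-cube has n·2^(n-1) edges. With n = 28: 28·134217728 = 3758096384.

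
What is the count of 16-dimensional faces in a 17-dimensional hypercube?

Choose 16 of 17 axes to span the face (C(17,16) = 17 ways), then fix each of the remaining 1 coordinate at one of its two extreme values (2^1 = 2 ways): 17·2 = 34.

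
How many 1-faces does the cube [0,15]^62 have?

An n-cube has n·2^(n-1) edges. With n = 62: 62·2305843009213693952 = 142962266571249025024.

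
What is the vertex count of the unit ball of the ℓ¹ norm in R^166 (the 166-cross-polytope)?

The vertices are ±e_1, ..., ±e_166, so there are 2·166 = 332.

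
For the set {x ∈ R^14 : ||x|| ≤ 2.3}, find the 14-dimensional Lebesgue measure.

V_14(2.3) = π^(14/2) · (2.3)^14 / Γ(14/2 + 1) ≈ 69471.8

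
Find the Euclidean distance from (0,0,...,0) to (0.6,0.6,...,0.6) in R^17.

||(0.6,0.6,...,0.6)|| = √(17)·0.6 ≈ 2.47386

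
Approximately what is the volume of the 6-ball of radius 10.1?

V_6(10.1) = π^(6/2) · (10.1)^6 / Γ(6/2 + 1) ≈ 5.48563e+06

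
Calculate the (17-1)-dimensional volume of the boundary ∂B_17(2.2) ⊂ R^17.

S = n·V_n(r)/r = 17·V_17(2.2)/2.2 (volume-to-surface relation), giving 721727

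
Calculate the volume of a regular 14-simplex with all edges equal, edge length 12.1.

V = (12.1^14 / 14!) · √((14+1) / 2^14) ≈ 500.521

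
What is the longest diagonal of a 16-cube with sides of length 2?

d = √(2² + 2² + ... + 2²) [16 terms] = √(16·2²) = 2√16 = 8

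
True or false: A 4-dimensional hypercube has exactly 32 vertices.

False. The 4-cube has 2^4 = 16 vertices.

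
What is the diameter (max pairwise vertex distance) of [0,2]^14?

||(2,2,...,2)|| = √(14)·2 ≈ 7.48331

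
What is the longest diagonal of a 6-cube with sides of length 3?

The space diagonal of an n-cube of side s is s√n. Here 3·√6 ≈ 7.34847.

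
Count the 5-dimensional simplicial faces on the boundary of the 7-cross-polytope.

An n-cross-polytope has 2^(k+1)·C(n,k+1) k-faces. Here 2^6·C(7,6) = 64·7 = 448.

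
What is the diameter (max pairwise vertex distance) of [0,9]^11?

Diagonal = √11 · 9 ≈ 29.8496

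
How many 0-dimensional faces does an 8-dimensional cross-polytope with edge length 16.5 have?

An n-cross-polytope has 2^(k+1)·C(n,k+1) k-faces. Here 2^1·C(8,1) = 2·8 = 16.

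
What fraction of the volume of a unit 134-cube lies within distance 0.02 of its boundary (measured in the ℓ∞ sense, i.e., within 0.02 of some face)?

The inner cube has side 1-2·0.02 = 0.96 and volume (0.96)^134 ≈ 0.004211, so the shell holds 0.995789 of the volume.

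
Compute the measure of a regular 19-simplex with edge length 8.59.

Volume = 8.59^19 · √(20/2^19) / 19! ≈ 0.0282817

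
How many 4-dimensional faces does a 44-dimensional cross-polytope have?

f_4(44-orthoplex) = 2^5 · (44 choose 5) = 34752256.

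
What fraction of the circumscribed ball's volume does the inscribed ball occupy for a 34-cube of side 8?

V_in/V_out = n^(-n/2) = 34^(-34/2) ≈ 9.22271e-27.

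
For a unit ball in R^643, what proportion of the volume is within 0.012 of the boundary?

1 - (1-0.012)^643 ≈ 0.999575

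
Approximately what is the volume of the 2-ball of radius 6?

V = 36·π ≈ 113.097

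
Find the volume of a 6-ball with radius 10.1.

The n-ball volume is π^(n/2)·r^n/Γ(n/2+1). With n=6, r=10.1: V ≈ 5.48563e+06.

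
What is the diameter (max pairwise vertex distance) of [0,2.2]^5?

The space diagonal of an n-cube of side s is s√n. Here 2.2·√5 ≈ 4.91935.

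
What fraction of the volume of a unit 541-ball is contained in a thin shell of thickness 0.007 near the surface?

1 - (1-0.007)^541 ≈ 0.977636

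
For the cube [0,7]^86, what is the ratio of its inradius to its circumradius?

r_in / r_out = (7/2) / (7√86/2) = 1/√86 ≈ 0.107833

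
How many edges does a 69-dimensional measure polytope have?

The 69-cube has n·2^(n-1) = 69·2^68 = 69·295147905179352825856 = 20365205457375344984064 edges.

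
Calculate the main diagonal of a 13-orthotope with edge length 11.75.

Diagonal = √13 · 11.75 ≈ 42.3652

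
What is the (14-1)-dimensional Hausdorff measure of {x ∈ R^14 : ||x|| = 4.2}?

S = n·V_n(r)/r = 14·V_14(4.2)/4.2 (volume-to-surface relation), giving 1.06166e+09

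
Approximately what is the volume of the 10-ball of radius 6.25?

The n-ball volume is π^(n/2)·r^n/Γ(n/2+1). With n=10, r=6.25: V ≈ 2.31936e+08.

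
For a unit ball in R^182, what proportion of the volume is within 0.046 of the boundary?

Shell fraction = 1 - (1-0.046)^182 ≈ 0.99981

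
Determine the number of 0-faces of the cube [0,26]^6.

Number of 0-faces = C(6,0) · 2^(6-0) = 1 · 64 = 64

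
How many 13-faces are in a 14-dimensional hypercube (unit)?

Number of 13-faces = C(14,13) · 2^(14-13) = 14 · 2 = 28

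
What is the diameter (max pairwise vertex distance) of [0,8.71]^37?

The space diagonal of an n-cube of side s is s√n. Here 8.71·√37 ≈ 52.9809.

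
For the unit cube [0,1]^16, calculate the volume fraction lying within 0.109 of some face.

The inner cube has side 1-2·0.109 = 0.782 and volume (0.782)^16 ≈ 0.01956, so the shell holds 0.980443 of the volume.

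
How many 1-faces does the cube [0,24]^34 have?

Number of 1-faces = C(34,1)·2^(34-1) = 34·8589934592 = 292057776128.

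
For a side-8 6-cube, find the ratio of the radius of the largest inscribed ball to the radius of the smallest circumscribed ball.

r_in / r_out = (8/2) / (8√6/2) = 1/√6 ≈ 0.408248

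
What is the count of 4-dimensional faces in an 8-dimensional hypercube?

Choose 4 of 8 axes to span the face (C(8,4) = 70 ways), then fix each of the remaining 4 coordinates at one of its two extreme values (2^4 = 16 ways): 70·16 = 1120.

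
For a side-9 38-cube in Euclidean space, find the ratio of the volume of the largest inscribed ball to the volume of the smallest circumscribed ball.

The radii are 9/2 and 9√38/2, so the volume ratio is (1/√38)^38 = 38^{-38/2} ≈ 9.64077e-31.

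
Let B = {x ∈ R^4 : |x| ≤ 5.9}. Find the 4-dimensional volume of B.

The n-ball volume is π^(n/2)·r^n/Γ(n/2+1). With n=4, r=5.9: V ≈ 5979.68.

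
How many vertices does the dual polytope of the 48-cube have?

The 48-dimensional cross-polytope has 2n = 2·48 = 96 vertices.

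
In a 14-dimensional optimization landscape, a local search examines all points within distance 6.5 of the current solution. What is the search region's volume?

The n-ball volume is π^(n/2)·r^n/Γ(n/2+1). With n=14, r=6.5: V = 3937376385699289·π^7/82575360 ≈ 1.44014e+11.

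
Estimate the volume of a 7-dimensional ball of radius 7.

The n-ball volume is π^(n/2)·r^n/Γ(n/2+1). With n=7, r=7: V = 1882384·π^3/15 ≈ 3.89105e+06.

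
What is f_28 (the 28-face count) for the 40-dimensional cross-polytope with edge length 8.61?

An n-cross-polytope has 2^(k+1)·C(n,k+1) k-faces. Here 2^29·C(40,29) = 536870912·2311801440 = 1241138947455713280.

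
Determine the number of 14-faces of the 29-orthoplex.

Each 14-face is the convex hull of 15 vertices, one chosen as ±e_i from each of 15 distinct axes: 2^15·C(29,15) = 2541445447680.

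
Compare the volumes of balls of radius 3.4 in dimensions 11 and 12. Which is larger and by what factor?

V_11(3.4) ≈ 1.32243e+06, V_12(3.4) ≈ 3.1865e+06. The 12-ball is larger by a factor of 2.41.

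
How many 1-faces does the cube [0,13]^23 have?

The 23-cube has n·2^(n-1) = 23·2^22 = 23·4194304 = 96468992 edges.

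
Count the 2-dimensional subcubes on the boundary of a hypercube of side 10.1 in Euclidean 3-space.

f_2(3-cube) = (3 choose 2) · 2^1 = 6.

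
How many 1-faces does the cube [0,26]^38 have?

The 38-cube has n·2^(n-1) = 38·2^37 = 38·137438953472 = 5222680231936 edges.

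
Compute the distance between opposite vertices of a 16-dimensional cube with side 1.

The space diagonal of an n-cube of side s is s√n. Here 1·√16 = 4.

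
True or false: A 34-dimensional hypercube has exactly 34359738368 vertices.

False. The 34-cube has 2^34 = 17179869184 vertices.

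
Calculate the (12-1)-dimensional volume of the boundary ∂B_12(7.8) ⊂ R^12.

S = n·V_n(r)/r = 12·V_12(7.8)/7.8 (volume-to-surface relation), giving 1.04181e+11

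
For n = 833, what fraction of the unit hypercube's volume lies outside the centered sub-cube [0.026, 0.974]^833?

The inner cube has side 1-2·0.026 = 0.948 and volume (0.948)^833 ≈ 4.801e-20, so the shell holds 1 - 4.801e-20 of the volume.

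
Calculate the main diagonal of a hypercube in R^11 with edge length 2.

The space diagonal of an n-cube of side s is s√n. Here 2·√11 ≈ 6.63325.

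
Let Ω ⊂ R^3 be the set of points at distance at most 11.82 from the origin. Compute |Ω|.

Volume = π^{3/2}·(11.82)^3/Γ(5/2) ≈ 6917.37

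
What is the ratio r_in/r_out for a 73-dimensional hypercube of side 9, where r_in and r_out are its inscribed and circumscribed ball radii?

Ratio = (s/2)/(s√73/2) = 73^(-1/2) ≈ 0.117041.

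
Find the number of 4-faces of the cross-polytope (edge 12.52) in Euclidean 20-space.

An n-cross-polytope has 2^(k+1)·C(n,k+1) k-faces. Here 2^5·C(20,5) = 32·15504 = 496128.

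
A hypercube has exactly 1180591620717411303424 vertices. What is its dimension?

2^n = 1180591620717411303424 ⇒ n = log_2(1180591620717411303424) = 70.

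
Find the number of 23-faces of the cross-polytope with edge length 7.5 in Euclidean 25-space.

Each 23-face is the convex hull of 24 vertices, one chosen as ±e_i from each of 24 distinct axes: 2^24·C(25,24) = 419430400.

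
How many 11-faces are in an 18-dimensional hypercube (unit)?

Number of 11-faces = C(18,11) · 2^(18-11) = 31824 · 128 = 4073472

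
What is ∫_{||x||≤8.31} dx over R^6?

V_6(8.31) = π^(6/2) · (8.31)^6 / Γ(6/2 + 1) ≈ 1.70178e+06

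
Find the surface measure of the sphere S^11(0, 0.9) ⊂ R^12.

S_12(0.9) = 2·π^(12/2)·(0.9)^11 / Γ(12/2) ≈ 5.02824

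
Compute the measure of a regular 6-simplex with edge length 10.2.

Volume = 10.2^6 · √(7/2^6) / 6! ≈ 517.282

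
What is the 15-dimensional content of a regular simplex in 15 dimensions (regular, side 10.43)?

V = (10.43^15 / 15!) · √((15+1) / 2^15) ≈ 31.7761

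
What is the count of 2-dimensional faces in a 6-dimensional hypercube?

Choose 2 of 6 axes to span the face (C(6,2) = 15 ways), then fix each of the remaining 4 coordinates at one of its two extreme values (2^4 = 16 ways): 15·16 = 240.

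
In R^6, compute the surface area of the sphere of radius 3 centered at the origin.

|∂B_6(3)| = 243·π^3 ≈ 7534.53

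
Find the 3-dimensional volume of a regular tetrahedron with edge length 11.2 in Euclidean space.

Volume = (√2/12) · 11.2³ = 165.572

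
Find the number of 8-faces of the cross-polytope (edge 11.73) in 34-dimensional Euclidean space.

Number of 8-faces = 2^(8+1) · C(34,8+1) = 512 · 52451256 = 26855043072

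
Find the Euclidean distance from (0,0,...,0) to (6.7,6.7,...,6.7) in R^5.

||(6.7,6.7,...,6.7)|| = √(5)·6.7 ≈ 14.9817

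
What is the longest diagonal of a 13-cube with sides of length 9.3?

d = √(9.3² + 9.3² + ... + 9.3²) [13 terms] = √(13·9.3²) = 9.3√13 ≈ 33.5316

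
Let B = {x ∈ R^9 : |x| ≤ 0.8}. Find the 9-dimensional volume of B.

The n-ball volume is π^(n/2)·r^n/Γ(n/2+1). With n=9, r=0.8: V ≈ 0.442718.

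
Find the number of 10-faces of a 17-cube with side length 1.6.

Choose 10 of 17 axes to span the face (C(17,10) = 19448 ways), then fix each of the remaining 7 coordinates at one of its two extreme values (2^7 = 128 ways): 19448·128 = 2489344.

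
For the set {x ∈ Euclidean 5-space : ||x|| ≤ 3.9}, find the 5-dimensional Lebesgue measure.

The n-ball volume is π^(n/2)·r^n/Γ(n/2+1). With n=5, r=3.9: V ≈ 4749.21.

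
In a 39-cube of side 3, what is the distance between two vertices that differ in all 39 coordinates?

Diagonal = √39 · 3 ≈ 18.735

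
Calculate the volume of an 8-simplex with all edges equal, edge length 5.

V_8 = √(9) · 5^8 / (8! · 2^(8/2)) ≈ 1.81652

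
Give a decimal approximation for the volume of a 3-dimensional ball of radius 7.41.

V_3(7.41) = π^(3/2) · (7.41)^3 / Γ(3/2 + 1) ≈ 1704.29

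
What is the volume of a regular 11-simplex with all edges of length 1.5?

For a regular n-simplex with edge a, V = (a^n / n!)·√((n+1)/2^n). With a=1.5, n=11: V ≈ 1.65872e-07.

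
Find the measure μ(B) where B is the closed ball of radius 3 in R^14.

Volume = π^{14/2}·(3)^14/Γ(8) = 531441·π^7/560 ≈ 2.86626e+06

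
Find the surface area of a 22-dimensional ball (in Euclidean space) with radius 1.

S = n·V_n(r)/r = 22·V_22(1)/1 (volume-to-surface relation), giving π^11/1814400 ≈ 0.162149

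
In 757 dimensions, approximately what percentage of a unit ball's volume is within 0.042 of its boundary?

1 - (1-0.042)^757 ≈ 1 - 7.829e-15 ≈ (100 - 7.88e-13)%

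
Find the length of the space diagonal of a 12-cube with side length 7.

d = √(7² + 7² + ... + 7²) [12 terms] = √(12·7²) = 7√12 ≈ 24.2487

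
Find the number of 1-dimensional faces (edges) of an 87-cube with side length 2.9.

Each of the 2^87 = 154742504910672534362390528 vertices has degree 87; total edges = 87·2^87/2 = 6731298963614255244763987968.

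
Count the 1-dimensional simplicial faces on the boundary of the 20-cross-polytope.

f_1(20-orthoplex) = 2^2 · (20 choose 2) = 760.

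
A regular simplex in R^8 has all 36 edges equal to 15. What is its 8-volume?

V = (15^8 / 8!) · √((8+1) / 2^8) ≈ 11918.2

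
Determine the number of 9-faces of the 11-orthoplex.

Number of 9-faces = 2^(9+1) · C(11,9+1) = 1024 · 11 = 11264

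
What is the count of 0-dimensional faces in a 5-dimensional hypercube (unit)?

Number of 0-faces = C(5,0) · 2^(5-0) = 1 · 32 = 32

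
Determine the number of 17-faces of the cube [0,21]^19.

Choose 17 of 19 axes to span the face (C(19,17) = 171 ways), then fix each of the remaining 2 coordinates at one of its two extreme values (2^2 = 4 ways): 171·4 = 684.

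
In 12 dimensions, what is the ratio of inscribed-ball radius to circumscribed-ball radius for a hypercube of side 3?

r_in = 3/2 (half the side); r_out = 3√12/2 (half the diagonal). Ratio = 1/√12 ≈ 0.288675.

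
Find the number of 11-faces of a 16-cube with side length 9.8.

f_11(16-cube) = (16 choose 11) · 2^5 = 139776.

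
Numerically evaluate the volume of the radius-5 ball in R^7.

V_7(5) = π^(7/2) · (5)^7 / Γ(7/2 + 1) = 250000·π^3/21 ≈ 369122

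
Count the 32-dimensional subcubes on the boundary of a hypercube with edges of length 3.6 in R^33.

Choose 32 of 33 axes to span the face (C(33,32) = 33 ways), then fix each of the remaining 1 coordinate at one of its two extreme values (2^1 = 2 ways): 33·2 = 66.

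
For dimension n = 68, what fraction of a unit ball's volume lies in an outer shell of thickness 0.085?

1 - (1-0.085)^68 ≈ 0.99762 ≈ 99.76%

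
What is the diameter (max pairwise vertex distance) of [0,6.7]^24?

||(6.7,6.7,...,6.7)|| = √(24)·6.7 ≈ 32.8232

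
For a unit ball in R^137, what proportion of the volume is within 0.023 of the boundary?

Shell fraction = 1 - (1-0.023)^137 ≈ 0.958738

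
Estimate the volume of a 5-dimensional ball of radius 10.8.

V_5(10.8) = π^(5/2) · (10.8)^5 / Γ(5/2 + 1) ≈ 773423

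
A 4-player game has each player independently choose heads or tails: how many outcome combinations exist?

Each vertex is a binary string of length 4, so there are 2^4 = 16.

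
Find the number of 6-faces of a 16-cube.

An n-cube has C(n,k)·2^(n-k) k-faces. Here C(16,6)·2^10 = 8008·1024 = 8200192.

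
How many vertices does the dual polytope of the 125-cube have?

The vertices are ±e_1, ..., ±e_125, so there are 2·125 = 250.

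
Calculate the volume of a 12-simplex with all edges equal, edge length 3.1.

V_12 = √(13) · 3.1^12 / (12! · 2^(12/2)) ≈ 9.26393e-05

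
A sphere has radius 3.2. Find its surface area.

S = n·V_n(r)/r = 3·V_3(3.2)/3.2 (volume-to-surface relation), giving 4πr² = 4π·(3.2)² ≈ 128.68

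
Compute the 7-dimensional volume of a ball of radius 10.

The n-ball volume is π^(n/2)·r^n/Γ(n/2+1). With n=7, r=10: V = 32000000·π^3/21 ≈ 4.72477e+07.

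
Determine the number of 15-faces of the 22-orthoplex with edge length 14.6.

Each 15-face is the convex hull of 16 vertices, one chosen as ±e_i from each of 16 distinct axes: 2^16·C(22,16) = 4889837568.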